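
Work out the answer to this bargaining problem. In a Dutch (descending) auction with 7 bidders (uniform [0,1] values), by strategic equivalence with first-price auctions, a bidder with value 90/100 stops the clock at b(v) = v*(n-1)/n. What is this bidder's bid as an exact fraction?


Step 1: Dutch auctions are strategically equivalent to first-price auctions
Step 2: The equilibrium bid is b(v) = v*(n-1)/n
Step 3: b = 9/10 * 6/7
Step 4: b = 27/35

27/35


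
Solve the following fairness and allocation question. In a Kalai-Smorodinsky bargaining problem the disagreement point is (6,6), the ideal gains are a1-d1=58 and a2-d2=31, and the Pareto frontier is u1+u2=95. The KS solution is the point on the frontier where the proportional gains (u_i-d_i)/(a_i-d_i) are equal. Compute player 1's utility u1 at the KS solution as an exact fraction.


Step 1: At the KS point, (u1-d1)/r1 = (u2-d2)/r2 = t and u1+u2 = 95
Step 2: u1 = d1 + r1*t and u2 = d2 + r2*t, so (d1 + r1*t) + (d2 + r2*t) = 95
Step 3: t = (95 - 6 - 6)/(58 + 31) = 83/89
Step 4: u1 = d1 + r1*t = 6 + 58 * 83/89 = 5348/89
Step 5: (Check: u2 = d2 + r2*t = 3107/89; u1+u2 = 5348/89 + 3107/89 = 95, on the frontier.)

5348/89


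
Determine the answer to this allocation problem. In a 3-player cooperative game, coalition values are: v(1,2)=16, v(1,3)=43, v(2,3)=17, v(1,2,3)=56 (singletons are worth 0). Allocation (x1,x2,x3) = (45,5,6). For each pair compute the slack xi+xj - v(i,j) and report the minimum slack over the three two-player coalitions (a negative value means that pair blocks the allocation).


Step 1: Slack for coalition (1,2): x1+x2 - v12 = 50 - 16 = 34
Step 2: Slack for coalition (1,3): x1+x3 - v13 = 51 - 43 = 8
Step 3: Slack for coalition (2,3): x2+x3 - v23 = 11 - 17 = -6
Step 4: Minimum slack = min(34, 8, -6) = -6, attained by (2,3); coalition (2,3) can block (slack < 0), so the allocation is not in the core

-6


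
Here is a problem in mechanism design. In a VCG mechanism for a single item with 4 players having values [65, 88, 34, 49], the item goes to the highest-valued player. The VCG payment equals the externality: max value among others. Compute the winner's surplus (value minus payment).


Step 1: The winner is the agent with the highest value: agent 1 with value 88
Step 2: Values of other agents: [65, 34, 49]
Step 3: VCG payment = max of others' values = 65
Step 4: Surplus = 88 - 65 = 23

23


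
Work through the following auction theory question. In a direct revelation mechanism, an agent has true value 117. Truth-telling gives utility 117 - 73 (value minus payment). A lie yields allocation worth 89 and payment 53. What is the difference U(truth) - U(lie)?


Step 1: U(truth) = value - payment = 117 - 73 = 44
Step 2: U(lie) = allocation - payment = 89 - 53 = 36
Step 3: IC gap = 44 - 36 = 8

8


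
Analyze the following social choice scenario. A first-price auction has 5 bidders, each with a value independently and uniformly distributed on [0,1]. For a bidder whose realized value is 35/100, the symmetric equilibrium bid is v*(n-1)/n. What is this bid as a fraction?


Step 1: The symmetric BNE bidding function is b(v) = v * (n-1) / n
Step 2: Substitute v = 7/20 and n = 5
Step 3: b = 7/20 * 4/5
Step 4: b = 7/25

7/25


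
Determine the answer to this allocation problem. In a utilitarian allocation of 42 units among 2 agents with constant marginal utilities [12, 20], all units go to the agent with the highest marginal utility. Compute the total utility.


Step 1: The marginal utilities are [12, 20]
Step 2: The highest marginal utility is 20
Step 3: All 42 units go to that agent
Step 4: Total utility = 20 * 42 = 840

840


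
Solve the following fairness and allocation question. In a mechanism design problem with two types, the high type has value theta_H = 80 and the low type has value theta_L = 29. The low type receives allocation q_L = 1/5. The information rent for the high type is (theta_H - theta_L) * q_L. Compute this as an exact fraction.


Step 1: theta_H - theta_L = 80 - 29 = 51
Step 2: Information rent = (theta_H - theta_L) * q_L
Step 3: = 51 * 1/5
Step 4: = 51/5

51/5


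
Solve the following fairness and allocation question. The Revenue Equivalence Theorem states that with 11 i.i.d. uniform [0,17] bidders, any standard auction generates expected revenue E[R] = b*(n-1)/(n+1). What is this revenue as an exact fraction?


Step 1: By Revenue Equivalence, expected revenue = b*(n-1)/(n+1)
Step 2: Substituting n = 11, b = 17
Step 3: Revenue = 17*(11-1)/(11+1) = 17*10/12
Step 4: Revenue = 170/12 = 85/6

85/6


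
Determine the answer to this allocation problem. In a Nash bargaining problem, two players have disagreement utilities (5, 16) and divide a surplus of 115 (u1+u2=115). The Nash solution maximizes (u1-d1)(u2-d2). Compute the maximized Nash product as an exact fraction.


Step 1: The Nash solution splits surplus symmetrically above the disagreement point
Step 2: u1 = (total + d1 - d2)/2 = (115 + 5 - 16)/2 = 52
Step 3: u2 = (total - d1 + d2)/2 = (115 - 5 + 16)/2 = 63
Step 4: Nash product = (52 - 5) * (63 - 16)
Step 5: = 47 * 47 = 2209

2209


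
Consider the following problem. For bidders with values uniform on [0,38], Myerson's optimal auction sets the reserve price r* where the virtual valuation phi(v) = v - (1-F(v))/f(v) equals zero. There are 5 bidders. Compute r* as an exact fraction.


Step 1: For U[0,38], F(v) = v/38 and f(v) = 1/38
Step 2: phi(v) = v - (1 - v/38)/(1/38) = v - (38 - v) = 2v - 38
Step 3: Set phi(r*) = 0: 2r* - 38 = 0
Step 4: r* = 38/2 = 19 (the number of bidders n = 5 does not enter)

19


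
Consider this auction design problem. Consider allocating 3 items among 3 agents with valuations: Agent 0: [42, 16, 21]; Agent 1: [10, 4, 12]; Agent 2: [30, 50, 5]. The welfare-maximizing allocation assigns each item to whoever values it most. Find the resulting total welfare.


Step 1: For each item, find the maximum value among all agents.
Step 2: Item 0 -> Agent 0 (value 42)
Step 3: Item 1 -> Agent 2 (value 50)
Step 4: Item 2 -> Agent 0 (value 21)
Step 5: Total welfare = 42 + 50 + 21 = 113

113


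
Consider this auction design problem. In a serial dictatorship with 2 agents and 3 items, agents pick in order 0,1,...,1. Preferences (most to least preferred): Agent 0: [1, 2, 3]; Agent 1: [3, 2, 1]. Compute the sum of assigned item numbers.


Step 1: Agent 0 picks item 1
Step 2: Agent 1 picks item 3
Step 3: Sum = 1 + 3 = 4

4


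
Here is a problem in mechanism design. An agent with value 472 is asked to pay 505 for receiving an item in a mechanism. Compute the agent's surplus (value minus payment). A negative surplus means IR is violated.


Step 1: Surplus = value - payment = 472 - 505 = -33
Step 2: IR is violated (surplus < 0)

-33


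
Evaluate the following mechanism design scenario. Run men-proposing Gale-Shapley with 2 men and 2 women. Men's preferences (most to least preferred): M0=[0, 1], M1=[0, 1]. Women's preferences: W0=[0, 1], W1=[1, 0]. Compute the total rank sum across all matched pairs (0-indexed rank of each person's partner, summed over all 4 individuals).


Step 1: Run Gale-Shapley (men propose, women hold best offer):
  M0 proposes to W0; she accepts
  M1 proposes to W0; rejected
  M1 proposes to W1; she accepts
Step 2: Final matching: W0-M0, W1-M1
Step 3: 0-indexed ranks (man's rank of his match, then woman's): 0 + 0 + 1 + 0
Step 4: Total rank sum = 1

1


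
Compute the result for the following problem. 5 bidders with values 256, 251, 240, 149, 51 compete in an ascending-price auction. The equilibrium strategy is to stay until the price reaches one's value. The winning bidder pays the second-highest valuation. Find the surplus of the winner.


Step 1: Identify the highest value: 256
Step 2: Identify the second-highest value: 251
Step 3: The final price = second-highest value = 251
Step 4: Surplus = 256 - 251 = 5

5


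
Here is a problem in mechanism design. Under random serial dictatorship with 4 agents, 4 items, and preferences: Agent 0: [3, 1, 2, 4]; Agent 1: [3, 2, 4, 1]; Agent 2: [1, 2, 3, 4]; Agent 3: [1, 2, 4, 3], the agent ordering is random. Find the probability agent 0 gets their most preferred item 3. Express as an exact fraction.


Step 1: Agent 0 wants item 3
Step 2: There are 24 possible orderings of agents
Step 3: In 12 orderings, agent 0 gets item 3
Step 4: Probability = 12/24 = 1/2

1/2


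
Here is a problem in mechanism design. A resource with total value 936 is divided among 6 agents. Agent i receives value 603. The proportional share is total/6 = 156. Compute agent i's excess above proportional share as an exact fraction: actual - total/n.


Step 1: Proportional share = 936/6 = 156
Step 2: Agent's actual allocation = 603
Step 3: Excess = 603 - 156 = 447

447


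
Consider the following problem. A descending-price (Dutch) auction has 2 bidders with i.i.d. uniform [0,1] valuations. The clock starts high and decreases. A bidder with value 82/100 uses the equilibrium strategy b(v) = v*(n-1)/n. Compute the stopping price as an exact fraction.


Step 1: Dutch auctions are strategically equivalent to first-price auctions
Step 2: The equilibrium bid is b(v) = v*(n-1)/n
Step 3: b = 41/50 * 1/2
Step 4: b = 41/100

41/100


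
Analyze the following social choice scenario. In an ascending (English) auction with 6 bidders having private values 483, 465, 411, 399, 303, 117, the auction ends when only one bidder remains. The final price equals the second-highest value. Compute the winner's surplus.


Step 1: Identify the highest value: 483
Step 2: Identify the second-highest value: 465
Step 3: The final price = second-highest value = 465
Step 4: Surplus = 483 - 465 = 18

18


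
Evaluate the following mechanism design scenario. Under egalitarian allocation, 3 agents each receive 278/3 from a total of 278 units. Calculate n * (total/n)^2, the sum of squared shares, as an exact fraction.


Step 1: Each agent's share = 278/3
Step 2: Square of each share = (278/3)^2 = 77284/9
Step 3: Sum of squares = 3 * 77284/9 = 77284/3

77284/3


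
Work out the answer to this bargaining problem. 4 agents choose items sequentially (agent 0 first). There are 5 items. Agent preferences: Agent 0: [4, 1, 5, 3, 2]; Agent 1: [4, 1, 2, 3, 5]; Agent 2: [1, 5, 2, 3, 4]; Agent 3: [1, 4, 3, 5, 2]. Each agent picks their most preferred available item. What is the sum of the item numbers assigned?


Step 1: Agent 0 picks item 4
Step 2: Agent 1 picks item 1
Step 3: Agent 2 picks item 5
Step 4: Agent 3 picks item 3
Step 5: Sum = 4 + 1 + 5 + 3 = 13

13


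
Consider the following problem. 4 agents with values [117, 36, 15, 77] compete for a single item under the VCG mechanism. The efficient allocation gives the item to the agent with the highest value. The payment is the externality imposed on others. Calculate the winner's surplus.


Step 1: The winner is the agent with the highest value: agent 0 with value 117
Step 2: Values of other agents: [36, 15, 77]
Step 3: VCG payment = max of others' values = 77
Step 4: Surplus = 117 - 77 = 40

40


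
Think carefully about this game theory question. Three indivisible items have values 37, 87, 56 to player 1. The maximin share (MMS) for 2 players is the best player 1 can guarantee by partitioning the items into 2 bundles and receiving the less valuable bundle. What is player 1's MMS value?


Step 1: Item values = 37, 87, 56
Step 2: Enumerate all 2-bundle partitions and take the smaller bundle:
  Partition 1: {37} vs {87,56} -> bundles 37, 143; min = 37
  Partition 2: {87} vs {37,56} -> bundles 87, 93; min = 87
  Partition 3: {56} vs {37,87} -> bundles 56, 124; min = 56
Step 3: MMS = max(37, 87, 56) = 87

87


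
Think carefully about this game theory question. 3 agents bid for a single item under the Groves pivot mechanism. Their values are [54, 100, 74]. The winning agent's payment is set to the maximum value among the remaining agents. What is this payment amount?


Step 1: The efficient winner is agent 1 with value 100
Step 2: Other agents' values: [54, 74]
Step 3: Pivot payment = max(others) = 74
Step 4: The winner pays 74

74


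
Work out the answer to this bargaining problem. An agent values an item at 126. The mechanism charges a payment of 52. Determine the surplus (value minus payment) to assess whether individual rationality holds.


Step 1: Surplus = value - payment = 126 - 52 = 74
Step 2: IR is satisfied (surplus >= 0)

74


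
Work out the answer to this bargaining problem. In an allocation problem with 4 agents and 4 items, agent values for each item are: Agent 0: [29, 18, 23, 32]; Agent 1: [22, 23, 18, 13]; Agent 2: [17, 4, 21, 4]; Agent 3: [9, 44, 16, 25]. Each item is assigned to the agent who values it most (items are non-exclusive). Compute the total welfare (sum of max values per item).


Step 1: For each item, find the maximum value among all agents.
Step 2: Item 0 -> Agent 0 (value 29)
Step 3: Item 1 -> Agent 3 (value 44)
Step 4: Item 2 -> Agent 0 (value 23)
Step 5: Item 3 -> Agent 0 (value 32)
Step 6: Total welfare = 29 + 44 + 23 + 32 = 128

128


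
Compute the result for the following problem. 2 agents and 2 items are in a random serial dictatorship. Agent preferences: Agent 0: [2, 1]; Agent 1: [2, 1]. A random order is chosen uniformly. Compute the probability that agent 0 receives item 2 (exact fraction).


Step 1: Agent 0 wants item 2
Step 2: There are 2 possible orderings of agents
Step 3: In 1 orderings, agent 0 gets item 2
Step 4: Probability = 1/2

1/2


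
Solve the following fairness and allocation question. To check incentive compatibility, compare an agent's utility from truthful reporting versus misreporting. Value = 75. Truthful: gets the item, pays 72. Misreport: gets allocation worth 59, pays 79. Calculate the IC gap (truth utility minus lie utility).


Step 1: U(truth) = value - payment = 75 - 72 = 3
Step 2: U(lie) = allocation - payment = 59 - 79 = -20
Step 3: IC gap = 3 - (-20) = 23

23


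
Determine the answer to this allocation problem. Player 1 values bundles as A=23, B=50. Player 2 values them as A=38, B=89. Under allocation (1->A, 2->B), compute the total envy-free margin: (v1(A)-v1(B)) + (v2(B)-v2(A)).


Step 1: Player 1's margin = v1(A) - v1(B) = 23 - 50 = -27
Step 2: Player 2's margin = v2(B) - v2(A) = 89 - 38 = 51
Step 3: Total margin = -27 + 51 = 24

24


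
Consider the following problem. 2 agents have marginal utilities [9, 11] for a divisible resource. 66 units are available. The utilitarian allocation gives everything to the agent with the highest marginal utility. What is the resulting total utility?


Step 1: The marginal utilities are [9, 11]
Step 2: The highest marginal utility is 11
Step 3: All 66 units go to that agent
Step 4: Total utility = 11 * 66 = 726

726


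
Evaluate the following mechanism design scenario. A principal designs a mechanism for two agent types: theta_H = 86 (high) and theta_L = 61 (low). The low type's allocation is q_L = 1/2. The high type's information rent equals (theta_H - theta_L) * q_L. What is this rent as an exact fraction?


Step 1: theta_H - theta_L = 86 - 61 = 25
Step 2: Information rent = (theta_H - theta_L) * q_L
Step 3: = 25 * 1/2
Step 4: = 25/2

25/2


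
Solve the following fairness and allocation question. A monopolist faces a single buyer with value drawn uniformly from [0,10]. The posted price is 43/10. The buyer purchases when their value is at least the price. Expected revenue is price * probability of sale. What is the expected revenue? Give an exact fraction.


Step 1: Posted price r = 43/10, value support [0,10]
Step 2: P(v >= r) = (10 - 43/10)/10 = 57/100
Step 3: Expected revenue = r * P(v >= r) = 43/10 * 57/100
Step 4: Revenue = 2451/1000

2451/1000


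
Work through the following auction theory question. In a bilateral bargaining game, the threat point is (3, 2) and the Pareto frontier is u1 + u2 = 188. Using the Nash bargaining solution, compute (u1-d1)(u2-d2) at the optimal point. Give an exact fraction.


Step 1: The Nash solution splits surplus symmetrically above the disagreement point
Step 2: u1 = (total + d1 - d2)/2 = (188 + 3 - 2)/2 = 189/2
Step 3: u2 = (total - d1 + d2)/2 = (188 - 3 + 2)/2 = 187/2
Step 4: Nash product = (189/2 - 3) * (187/2 - 2)
Step 5: = 183/2 * 183/2 = 33489/4

33489/4


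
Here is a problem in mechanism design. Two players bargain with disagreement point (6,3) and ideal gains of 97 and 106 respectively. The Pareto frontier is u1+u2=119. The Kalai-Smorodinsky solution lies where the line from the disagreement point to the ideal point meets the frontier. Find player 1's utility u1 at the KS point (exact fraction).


Step 1: At the KS point, (u1-d1)/r1 = (u2-d2)/r2 = t and u1+u2 = 119
Step 2: u1 = d1 + r1*t and u2 = d2 + r2*t, so (d1 + r1*t) + (d2 + r2*t) = 119
Step 3: t = (119 - 6 - 3)/(97 + 106) = 110/203
Step 4: u1 = d1 + r1*t = 6 + 97 * 110/203 = 11888/203
Step 5: (Check: u2 = d2 + r2*t = 12269/203; u1+u2 = 11888/203 + 12269/203 = 119, on the frontier.)

11888/203


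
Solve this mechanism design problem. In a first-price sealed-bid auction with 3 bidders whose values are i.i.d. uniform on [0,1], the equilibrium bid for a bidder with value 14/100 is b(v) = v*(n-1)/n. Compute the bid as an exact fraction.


Step 1: The symmetric BNE bidding function is b(v) = v * (n-1) / n
Step 2: Substitute v = 7/50 and n = 3
Step 3: b = 7/50 * 2/3
Step 4: b = 7/75

7/75


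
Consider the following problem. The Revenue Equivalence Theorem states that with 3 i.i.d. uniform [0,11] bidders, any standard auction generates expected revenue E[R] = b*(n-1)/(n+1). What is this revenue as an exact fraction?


Step 1: By Revenue Equivalence, expected revenue = b*(n-1)/(n+1)
Step 2: Substituting n = 3, b = 11
Step 3: Revenue = 11*(3-1)/(3+1) = 11*2/4
Step 4: Revenue = 22/4 = 11/2

11/2


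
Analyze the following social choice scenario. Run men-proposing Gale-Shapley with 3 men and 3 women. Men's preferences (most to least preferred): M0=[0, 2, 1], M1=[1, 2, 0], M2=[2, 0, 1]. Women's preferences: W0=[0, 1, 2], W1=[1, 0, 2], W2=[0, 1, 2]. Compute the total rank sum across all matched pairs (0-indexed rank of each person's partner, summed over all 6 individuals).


Step 1: Run Gale-Shapley (men propose, women hold best offer):
  M0 proposes to W0; she accepts
  M1 proposes to W1; she accepts
  M2 proposes to W2; she accepts
Step 2: Final matching: W0-M0, W1-M1, W2-M2
Step 3: 0-indexed ranks (man's rank of his match, then woman's): 0 + 0 + 0 + 0 + 0 + 2
Step 4: Total rank sum = 2

2


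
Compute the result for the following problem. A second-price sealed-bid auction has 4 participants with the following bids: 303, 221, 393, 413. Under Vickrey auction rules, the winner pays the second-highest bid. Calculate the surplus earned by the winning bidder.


Step 1: Sort bids in descending order: 413, 393, 303, 221
Step 2: The winning bid is the highest: 413
Step 3: The payment equals the second-highest bid: 393
Step 4: Surplus = winner's bid - payment = 413 - 393 = 20

20


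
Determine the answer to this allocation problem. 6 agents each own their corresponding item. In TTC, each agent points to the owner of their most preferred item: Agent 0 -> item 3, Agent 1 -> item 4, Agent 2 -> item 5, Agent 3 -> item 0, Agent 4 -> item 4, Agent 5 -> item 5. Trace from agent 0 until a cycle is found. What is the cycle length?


Step 1: Trace the pointer graph from agent 0: 0 -> 3 -> 0
Step 2: A cycle is detected when we revisit agent 0
Step 3: The cycle is: 0 -> 3 -> 0
Step 4: Cycle length = 2

2


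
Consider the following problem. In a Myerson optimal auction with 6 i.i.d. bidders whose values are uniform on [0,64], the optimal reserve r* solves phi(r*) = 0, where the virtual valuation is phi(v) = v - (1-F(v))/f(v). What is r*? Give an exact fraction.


Step 1: For U[0,64], F(v) = v/64 and f(v) = 1/64
Step 2: phi(v) = v - (1 - v/64)/(1/64) = v - (64 - v) = 2v - 64
Step 3: Set phi(r*) = 0: 2r* - 64 = 0
Step 4: r* = 64/2 = 32 (the number of bidders n = 6 does not enter)

32


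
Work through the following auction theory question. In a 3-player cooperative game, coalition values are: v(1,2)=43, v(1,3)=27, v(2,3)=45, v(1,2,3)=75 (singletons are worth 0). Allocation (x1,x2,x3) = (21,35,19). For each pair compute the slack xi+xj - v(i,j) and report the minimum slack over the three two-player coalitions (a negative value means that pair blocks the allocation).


Step 1: Slack for coalition (1,2): x1+x2 - v12 = 56 - 43 = 13
Step 2: Slack for coalition (1,3): x1+x3 - v13 = 40 - 27 = 13
Step 3: Slack for coalition (2,3): x2+x3 - v23 = 54 - 45 = 9
Step 4: Minimum slack = min(13, 13, 9) = 9, attained by (2,3); no pair can gain by deviating, so the allocation is in the core

9


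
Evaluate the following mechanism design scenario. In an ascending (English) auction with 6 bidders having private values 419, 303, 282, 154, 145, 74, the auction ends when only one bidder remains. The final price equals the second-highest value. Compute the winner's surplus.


Step 1: Identify the highest value: 419
Step 2: Identify the second-highest value: 303
Step 3: The final price = second-highest value = 303
Step 4: Surplus = 419 - 303 = 116

116


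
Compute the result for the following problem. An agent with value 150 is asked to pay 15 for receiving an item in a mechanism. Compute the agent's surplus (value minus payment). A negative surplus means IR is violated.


Step 1: Surplus = value - payment = 150 - 15 = 135
Step 2: IR is satisfied (surplus >= 0)

135


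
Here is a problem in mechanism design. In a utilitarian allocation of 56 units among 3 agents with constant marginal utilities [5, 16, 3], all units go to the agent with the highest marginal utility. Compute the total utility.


Step 1: The marginal utilities are [5, 16, 3]
Step 2: The highest marginal utility is 16
Step 3: All 56 units go to that agent
Step 4: Total utility = 16 * 56 = 896

896


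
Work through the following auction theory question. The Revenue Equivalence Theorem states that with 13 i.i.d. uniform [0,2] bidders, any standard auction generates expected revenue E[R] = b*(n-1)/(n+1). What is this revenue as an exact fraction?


Step 1: By Revenue Equivalence, expected revenue = b*(n-1)/(n+1)
Step 2: Substituting n = 13, b = 2
Step 3: Revenue = 2*(13-1)/(13+1) = 2*12/14
Step 4: Revenue = 24/14 = 12/7

12/7


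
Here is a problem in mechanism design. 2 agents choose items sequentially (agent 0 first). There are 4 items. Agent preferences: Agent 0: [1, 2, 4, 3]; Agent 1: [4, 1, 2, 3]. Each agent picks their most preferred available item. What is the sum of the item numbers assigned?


Step 1: Agent 0 picks item 1
Step 2: Agent 1 picks item 4
Step 3: Sum = 1 + 4 = 5

5


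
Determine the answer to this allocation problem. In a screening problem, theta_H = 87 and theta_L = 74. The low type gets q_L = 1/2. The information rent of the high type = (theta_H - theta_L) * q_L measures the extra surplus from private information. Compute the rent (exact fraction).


Step 1: theta_H - theta_L = 87 - 74 = 13
Step 2: Information rent = (theta_H - theta_L) * q_L
Step 3: = 13 * 1/2
Step 4: = 13/2

13/2


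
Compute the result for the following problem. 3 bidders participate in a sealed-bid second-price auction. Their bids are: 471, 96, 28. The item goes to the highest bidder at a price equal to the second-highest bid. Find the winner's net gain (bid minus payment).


Step 1: Sort bids in descending order: 471, 96, 28
Step 2: The winning bid is the highest: 471
Step 3: The payment equals the second-highest bid: 96
Step 4: Surplus = winner's bid - payment = 471 - 96 = 375

375


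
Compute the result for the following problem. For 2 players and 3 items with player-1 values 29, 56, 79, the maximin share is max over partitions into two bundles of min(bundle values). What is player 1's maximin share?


Step 1: Item values = 29, 56, 79
Step 2: Enumerate all 2-bundle partitions and take the smaller bundle:
  Partition 1: {29} vs {56,79} -> bundles 29, 135; min = 29
  Partition 2: {56} vs {29,79} -> bundles 56, 108; min = 56
  Partition 3: {79} vs {29,56} -> bundles 79, 85; min = 79
Step 3: MMS = max(29, 56, 79) = 79

79


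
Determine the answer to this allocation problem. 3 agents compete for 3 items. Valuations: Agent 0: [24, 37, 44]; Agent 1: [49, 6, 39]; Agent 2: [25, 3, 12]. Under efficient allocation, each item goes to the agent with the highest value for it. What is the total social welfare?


Step 1: For each item, find the maximum value among all agents.
Step 2: Item 0 -> Agent 1 (value 49)
Step 3: Item 1 -> Agent 0 (value 37)
Step 4: Item 2 -> Agent 0 (value 44)
Step 5: Total welfare = 49 + 37 + 44 = 130

130


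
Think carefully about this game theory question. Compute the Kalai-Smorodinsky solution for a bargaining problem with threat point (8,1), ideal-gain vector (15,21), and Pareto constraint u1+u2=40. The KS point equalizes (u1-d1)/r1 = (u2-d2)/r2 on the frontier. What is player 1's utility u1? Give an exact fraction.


Step 1: At the KS point, (u1-d1)/r1 = (u2-d2)/r2 = t and u1+u2 = 40
Step 2: u1 = d1 + r1*t and u2 = d2 + r2*t, so (d1 + r1*t) + (d2 + r2*t) = 40
Step 3: t = (40 - 8 - 1)/(15 + 21) = 31/36
Step 4: u1 = d1 + r1*t = 8 + 15 * 31/36 = 251/12
Step 5: (Check: u2 = d2 + r2*t = 229/12; u1+u2 = 251/12 + 229/12 = 40, on the frontier.)

251/12


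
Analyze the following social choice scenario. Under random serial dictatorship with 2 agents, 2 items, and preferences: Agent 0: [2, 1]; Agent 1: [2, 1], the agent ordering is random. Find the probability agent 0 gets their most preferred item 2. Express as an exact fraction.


Step 1: Agent 0 wants item 2
Step 2: There are 2 possible orderings of agents
Step 3: In 1 orderings, agent 0 gets item 2
Step 4: Probability = 1/2

1/2


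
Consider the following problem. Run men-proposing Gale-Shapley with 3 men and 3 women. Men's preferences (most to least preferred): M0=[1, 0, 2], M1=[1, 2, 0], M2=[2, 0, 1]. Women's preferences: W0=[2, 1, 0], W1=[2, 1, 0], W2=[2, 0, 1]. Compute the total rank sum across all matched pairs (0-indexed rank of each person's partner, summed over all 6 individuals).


Step 1: Run Gale-Shapley (men propose, women hold best offer):
  M0 proposes to W1; she accepts
  M1 proposes to W1; she switches from M0
  M2 proposes to W2; she accepts
  M0 proposes to W0; she accepts
Step 2: Final matching: W0-M0, W1-M1, W2-M2
Step 3: 0-indexed ranks (man's rank of his match, then woman's): 1 + 2 + 0 + 1 + 0 + 0
Step 4: Total rank sum = 4

4


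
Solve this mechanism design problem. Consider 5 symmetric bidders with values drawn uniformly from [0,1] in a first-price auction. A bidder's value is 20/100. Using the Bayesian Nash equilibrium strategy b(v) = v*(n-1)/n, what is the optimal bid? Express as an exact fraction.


Step 1: The symmetric BNE bidding function is b(v) = v * (n-1) / n
Step 2: Substitute v = 1/5 and n = 5
Step 3: b = 1/5 * 4/5
Step 4: b = 4/25

4/25


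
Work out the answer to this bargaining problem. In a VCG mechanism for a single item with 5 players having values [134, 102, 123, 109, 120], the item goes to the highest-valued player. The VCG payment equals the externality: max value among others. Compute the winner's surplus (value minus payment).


Step 1: The winner is the agent with the highest value: agent 0 with value 134
Step 2: Values of other agents: [102, 123, 109, 120]
Step 3: VCG payment = max of others' values = 123
Step 4: Surplus = 134 - 123 = 11

11


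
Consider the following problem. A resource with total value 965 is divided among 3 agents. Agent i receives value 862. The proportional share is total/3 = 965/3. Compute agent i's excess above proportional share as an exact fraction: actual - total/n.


Step 1: Proportional share = 965/3
Step 2: Agent's actual allocation = 862
Step 3: Excess = 862 - 965/3 = 1621/3

1621/3


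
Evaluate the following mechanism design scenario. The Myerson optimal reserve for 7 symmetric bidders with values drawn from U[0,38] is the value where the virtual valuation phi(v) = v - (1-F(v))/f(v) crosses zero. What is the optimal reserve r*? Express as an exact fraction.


Step 1: For U[0,38], F(v) = v/38 and f(v) = 1/38
Step 2: phi(v) = v - (1 - v/38)/(1/38) = v - (38 - v) = 2v - 38
Step 3: Set phi(r*) = 0: 2r* - 38 = 0
Step 4: r* = 38/2 = 19 (the number of bidders n = 7 does not enter)

19


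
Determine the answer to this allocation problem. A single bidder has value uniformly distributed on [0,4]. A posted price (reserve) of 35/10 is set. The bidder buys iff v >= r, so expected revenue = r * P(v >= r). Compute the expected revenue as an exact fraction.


Step 1: Posted price r = 7/2, value support [0,4]
Step 2: P(v >= r) = (4 - 7/2)/4 = 1/8
Step 3: Expected revenue = r * P(v >= r) = 7/2 * 1/8
Step 4: Revenue = 7/16

7/16


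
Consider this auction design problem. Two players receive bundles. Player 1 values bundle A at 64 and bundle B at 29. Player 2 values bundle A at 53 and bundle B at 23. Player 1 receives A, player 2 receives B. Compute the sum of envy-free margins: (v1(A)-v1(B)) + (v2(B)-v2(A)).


Step 1: Player 1's margin = v1(A) - v1(B) = 64 - 29 = 35
Step 2: Player 2's margin = v2(B) - v2(A) = 23 - 53 = -30
Step 3: Total margin = 35 + -30 = 5

5


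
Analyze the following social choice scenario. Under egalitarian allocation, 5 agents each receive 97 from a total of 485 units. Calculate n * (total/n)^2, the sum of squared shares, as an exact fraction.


Step 1: Each agent's share = 485/5 = 97
Step 2: Square of each share = (97)^2 = 9409
Step 3: Sum of squares = 5 * 9409 = 47045

47045


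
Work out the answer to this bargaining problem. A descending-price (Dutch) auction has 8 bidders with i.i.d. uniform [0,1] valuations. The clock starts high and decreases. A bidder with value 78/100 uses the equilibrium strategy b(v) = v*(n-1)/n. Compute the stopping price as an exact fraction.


Step 1: Dutch auctions are strategically equivalent to first-price auctions
Step 2: The equilibrium bid is b(v) = v*(n-1)/n
Step 3: b = 39/50 * 7/8
Step 4: b = 273/400

273/400


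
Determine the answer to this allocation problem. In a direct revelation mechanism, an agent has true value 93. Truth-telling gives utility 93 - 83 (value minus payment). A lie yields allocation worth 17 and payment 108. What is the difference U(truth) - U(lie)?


Step 1: U(truth) = value - payment = 93 - 83 = 10
Step 2: U(lie) = allocation - payment = 17 - 108 = -91
Step 3: IC gap = 10 - (-91) = 101

101


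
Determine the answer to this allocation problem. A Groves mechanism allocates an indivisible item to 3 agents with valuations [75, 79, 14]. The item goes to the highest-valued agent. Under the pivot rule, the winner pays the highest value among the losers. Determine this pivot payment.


Step 1: The efficient winner is agent 1 with value 79
Step 2: Other agents' values: [75, 14]
Step 3: Pivot payment = max(others) = 75
Step 4: The winner pays 75

75


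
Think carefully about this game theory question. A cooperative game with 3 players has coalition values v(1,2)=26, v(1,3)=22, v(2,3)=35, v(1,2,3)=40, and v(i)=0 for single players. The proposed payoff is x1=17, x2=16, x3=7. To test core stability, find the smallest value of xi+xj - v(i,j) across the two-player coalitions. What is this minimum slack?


Step 1: Slack for coalition (1,2): x1+x2 - v12 = 33 - 26 = 7
Step 2: Slack for coalition (1,3): x1+x3 - v13 = 24 - 22 = 2
Step 3: Slack for coalition (2,3): x2+x3 - v23 = 23 - 35 = -12
Step 4: Minimum slack = min(7, 2, -12) = -12, attained by (2,3); coalition (2,3) can block (slack < 0), so the allocation is not in the core

-12


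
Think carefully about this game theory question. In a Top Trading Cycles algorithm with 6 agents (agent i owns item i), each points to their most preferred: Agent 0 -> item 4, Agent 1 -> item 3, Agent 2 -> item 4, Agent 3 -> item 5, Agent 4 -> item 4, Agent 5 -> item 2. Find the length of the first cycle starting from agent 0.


Step 1: Trace the pointer graph from agent 0: 0 -> 4 -> 4
Step 2: A cycle is detected when we revisit agent 4
Step 3: The cycle is: 4 -> 4
Step 4: Cycle length = 1

1


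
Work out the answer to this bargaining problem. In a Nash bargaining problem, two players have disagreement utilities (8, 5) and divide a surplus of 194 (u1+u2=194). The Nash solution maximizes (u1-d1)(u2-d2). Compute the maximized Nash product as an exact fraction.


Step 1: The Nash solution splits surplus symmetrically above the disagreement point
Step 2: u1 = (total + d1 - d2)/2 = (194 + 8 - 5)/2 = 197/2
Step 3: u2 = (total - d1 + d2)/2 = (194 - 8 + 5)/2 = 191/2
Step 4: Nash product = (197/2 - 8) * (191/2 - 5)
Step 5: = 181/2 * 181/2 = 32761/4

32761/4


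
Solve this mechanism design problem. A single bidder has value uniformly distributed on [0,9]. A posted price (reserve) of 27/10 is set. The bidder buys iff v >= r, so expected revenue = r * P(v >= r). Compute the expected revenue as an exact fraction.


Step 1: Posted price r = 27/10, value support [0,9]
Step 2: P(v >= r) = (9 - 27/10)/9 = 7/10
Step 3: Expected revenue = r * P(v >= r) = 27/10 * 7/10
Step 4: Revenue = 189/100

189/100


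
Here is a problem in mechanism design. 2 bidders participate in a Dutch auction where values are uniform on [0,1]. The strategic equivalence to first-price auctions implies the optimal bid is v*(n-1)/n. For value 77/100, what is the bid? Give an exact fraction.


Step 1: Dutch auctions are strategically equivalent to first-price auctions
Step 2: The equilibrium bid is b(v) = v*(n-1)/n
Step 3: b = 77/100 * 1/2
Step 4: b = 77/200

77/200


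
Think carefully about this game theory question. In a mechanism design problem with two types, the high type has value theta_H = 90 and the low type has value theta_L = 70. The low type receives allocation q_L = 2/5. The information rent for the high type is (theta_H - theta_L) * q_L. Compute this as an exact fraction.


Step 1: theta_H - theta_L = 90 - 70 = 20
Step 2: Information rent = (theta_H - theta_L) * q_L
Step 3: = 20 * 2/5
Step 4: = 8

8


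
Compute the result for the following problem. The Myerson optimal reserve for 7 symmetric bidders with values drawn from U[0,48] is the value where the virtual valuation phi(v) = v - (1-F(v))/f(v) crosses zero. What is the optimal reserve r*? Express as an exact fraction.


Step 1: For U[0,48], F(v) = v/48 and f(v) = 1/48
Step 2: phi(v) = v - (1 - v/48)/(1/48) = v - (48 - v) = 2v - 48
Step 3: Set phi(r*) = 0: 2r* - 48 = 0
Step 4: r* = 48/2 = 24 (the number of bidders n = 7 does not enter)

24


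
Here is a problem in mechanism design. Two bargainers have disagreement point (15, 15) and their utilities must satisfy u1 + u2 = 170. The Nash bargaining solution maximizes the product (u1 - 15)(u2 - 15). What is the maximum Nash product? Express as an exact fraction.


Step 1: The Nash solution splits surplus symmetrically above the disagreement point
Step 2: u1 = (total + d1 - d2)/2 = (170 + 15 - 15)/2 = 85
Step 3: u2 = (total - d1 + d2)/2 = (170 - 15 + 15)/2 = 85
Step 4: Nash product = (85 - 15) * (85 - 15)
Step 5: = 70 * 70 = 4900

4900


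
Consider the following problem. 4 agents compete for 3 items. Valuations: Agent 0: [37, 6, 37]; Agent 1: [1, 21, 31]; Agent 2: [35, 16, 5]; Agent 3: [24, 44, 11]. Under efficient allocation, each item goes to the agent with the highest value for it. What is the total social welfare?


Step 1: For each item, find the maximum value among all agents.
Step 2: Item 0 -> Agent 0 (value 37)
Step 3: Item 1 -> Agent 3 (value 44)
Step 4: Item 2 -> Agent 0 (value 37)
Step 5: Total welfare = 37 + 44 + 37 = 118

118


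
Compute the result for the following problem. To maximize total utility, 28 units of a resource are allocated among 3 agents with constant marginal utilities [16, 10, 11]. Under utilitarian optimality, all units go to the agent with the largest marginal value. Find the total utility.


Step 1: The marginal utilities are [16, 10, 11]
Step 2: The highest marginal utility is 16
Step 3: All 28 units go to that agent
Step 4: Total utility = 16 * 28 = 448

448


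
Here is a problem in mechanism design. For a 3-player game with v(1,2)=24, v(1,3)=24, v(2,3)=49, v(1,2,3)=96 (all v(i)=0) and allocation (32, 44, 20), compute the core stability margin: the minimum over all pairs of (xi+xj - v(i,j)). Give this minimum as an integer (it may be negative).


Step 1: Slack for coalition (1,2): x1+x2 - v12 = 76 - 24 = 52
Step 2: Slack for coalition (1,3): x1+x3 - v13 = 52 - 24 = 28
Step 3: Slack for coalition (2,3): x2+x3 - v23 = 64 - 49 = 15
Step 4: Minimum slack = min(52, 28, 15) = 15, attained by (2,3); no pair can gain by deviating, so the allocation is in the core

15


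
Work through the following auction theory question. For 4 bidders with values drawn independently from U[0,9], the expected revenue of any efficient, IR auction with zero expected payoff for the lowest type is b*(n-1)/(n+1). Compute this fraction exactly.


Step 1: By Revenue Equivalence, expected revenue = b*(n-1)/(n+1)
Step 2: Substituting n = 4, b = 9
Step 3: Revenue = 9*(4-1)/(4+1) = 9*3/5
Step 4: Revenue = 27/5

27/5


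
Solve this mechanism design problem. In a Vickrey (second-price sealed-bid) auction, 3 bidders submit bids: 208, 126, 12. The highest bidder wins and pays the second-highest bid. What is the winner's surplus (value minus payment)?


Step 1: Sort bids in descending order: 208, 126, 12
Step 2: The winning bid is the highest: 208
Step 3: The payment equals the second-highest bid: 126
Step 4: Surplus = winner's bid - payment = 208 - 126 = 82

82


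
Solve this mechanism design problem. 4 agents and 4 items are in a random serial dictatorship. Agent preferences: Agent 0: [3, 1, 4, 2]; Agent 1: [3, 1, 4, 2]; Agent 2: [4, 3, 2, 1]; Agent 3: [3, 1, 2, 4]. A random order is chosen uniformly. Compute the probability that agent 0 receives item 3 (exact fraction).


Step 1: Agent 0 wants item 3
Step 2: There are 24 possible orderings of agents
Step 3: In 8 orderings, agent 0 gets item 3
Step 4: Probability = 8/24 = 1/3

1/3


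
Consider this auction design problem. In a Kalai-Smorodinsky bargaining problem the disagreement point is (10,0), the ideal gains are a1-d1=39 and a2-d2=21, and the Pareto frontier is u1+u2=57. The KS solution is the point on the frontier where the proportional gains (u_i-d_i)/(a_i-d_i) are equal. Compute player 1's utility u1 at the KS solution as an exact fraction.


Step 1: At the KS point, (u1-d1)/r1 = (u2-d2)/r2 = t and u1+u2 = 57
Step 2: u1 = d1 + r1*t and u2 = d2 + r2*t, so (d1 + r1*t) + (d2 + r2*t) = 57
Step 3: t = (57 - 10 - 0)/(39 + 21) = 47/60
Step 4: u1 = d1 + r1*t = 10 + 39 * 47/60 = 811/20
Step 5: (Check: u2 = d2 + r2*t = 329/20; u1+u2 = 811/20 + 329/20 = 57, on the frontier.)

811/20


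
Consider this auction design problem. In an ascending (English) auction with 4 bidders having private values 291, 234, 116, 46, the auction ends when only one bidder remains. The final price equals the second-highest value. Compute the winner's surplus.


Step 1: Identify the highest value: 291
Step 2: Identify the second-highest value: 234
Step 3: The final price = second-highest value = 234
Step 4: Surplus = 291 - 234 = 57

57


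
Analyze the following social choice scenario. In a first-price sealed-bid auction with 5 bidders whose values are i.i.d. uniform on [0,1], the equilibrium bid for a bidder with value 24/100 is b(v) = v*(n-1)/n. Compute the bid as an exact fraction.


Step 1: The symmetric BNE bidding function is b(v) = v * (n-1) / n
Step 2: Substitute v = 6/25 and n = 5
Step 3: b = 6/25 * 4/5
Step 4: b = 24/125

24/125


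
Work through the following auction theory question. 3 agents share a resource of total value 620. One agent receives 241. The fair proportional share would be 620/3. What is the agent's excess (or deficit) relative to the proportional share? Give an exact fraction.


Step 1: Proportional share = 620/3
Step 2: Agent's actual allocation = 241
Step 3: Excess = 241 - 620/3 = 103/3

103/3
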